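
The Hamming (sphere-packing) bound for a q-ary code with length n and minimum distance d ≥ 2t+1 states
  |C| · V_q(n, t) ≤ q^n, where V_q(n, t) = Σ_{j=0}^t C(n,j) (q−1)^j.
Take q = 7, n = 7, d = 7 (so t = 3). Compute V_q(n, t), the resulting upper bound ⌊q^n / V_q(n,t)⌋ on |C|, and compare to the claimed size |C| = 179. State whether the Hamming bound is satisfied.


V_q(n, t) = 8359, q^n = 823543, Hamming bound = 98, |C| = 179 > bound (violated).

Step 1: Compute V_q(n, t) = Σ_{j=0}^3 C(n, j) (q−1)^j.
  j = 0: C(7,0)·(6)^0 = 1·1 = 1.
  j = 1: C(7,1)·(6)^1 = 7·6 = 42.
  j = 2: C(7,2)·(6)^2 = 21·36 = 756.
  j = 3: C(7,3)·(6)^3 = 35·216 = 7560.
  V_q(n, t) = 1 + 42 + 756 + 7560 = 8359.
Step 2: q^n = 7^7 = 823543.
Step 3: Hamming bound ⌊q^n / V_q(n,t)⌋ = ⌊823543/8359⌋ = 98.
Step 4: Compare |C| = 179 to 98: violated.
The claimed |C| lies above the Hamming bound, so no 7-ary code of length 7 with d ≥ 7 can have 179 codewords.


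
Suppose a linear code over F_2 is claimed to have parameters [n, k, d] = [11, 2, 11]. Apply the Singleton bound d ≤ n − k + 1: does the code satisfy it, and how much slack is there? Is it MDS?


Singleton RHS = n − k + 1 = 10, slack = -1, bound violated (no such code; not MDS).

Singleton bound: d ≤ n − k + 1.
Here n = 11, k = 2, so n − k + 1 = 10.
Given d = 11, check d ≤ 10: NO.
Slack = (n − k + 1) − d = -1.
The slack is negative: d = 11 exceeds n − k + 1 = 10 by 1, so the Singleton bound is violated and no linear [11, 2, 11]_2 code can exist. In particular it is not MDS (MDS requires d = n − k + 1 exactly).
Description: the claimed parameters are [11, 2, 11]_2; such a code would be impossible (violates the Singleton bound).


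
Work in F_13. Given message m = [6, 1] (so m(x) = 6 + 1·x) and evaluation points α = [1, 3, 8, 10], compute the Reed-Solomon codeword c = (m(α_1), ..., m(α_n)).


c = [7, 9, 1, 3]

Message polynomial: m(x) = 6 + 1·x (mod 13).
For each evaluation point α_i, compute m(α_i) mod 13:
  α_1 = 1: Horner steps 1 → 7, so m(1) = 7.
  α_2 = 3: Horner steps 1 → 9, so m(3) = 9.
  α_3 = 8: Horner steps 1 → 1, so m(8) = 1.
  α_4 = 10: Horner steps 1 → 3, so m(10) = 3.
Codeword c = [7, 9, 1, 3] ∈ F_13^4.


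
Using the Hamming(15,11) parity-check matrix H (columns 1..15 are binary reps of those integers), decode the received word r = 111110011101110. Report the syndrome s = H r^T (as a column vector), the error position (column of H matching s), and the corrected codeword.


s = (0, 1, 0, 1)^T, error position = 5, corrected codeword c = 111100011101110

Compute s = H r^T mod 2 one row at a time:
  s_1 = 1 + 1 + 1 + 0 + 1 + 1 + 1 + 0 = 6 ≡ 0 (mod 2).
  s_2 = 1 + 1 + 0 + 0 + 1 + 1 + 1 + 0 = 5 ≡ 1 (mod 2).
  s_3 = 1 + 1 + 0 + 0 + 1 + 0 + 1 + 0 = 4 ≡ 0 (mod 2).
  s_4 = 1 + 1 + 1 + 0 + 1 + 0 + 1 + 0 = 5 ≡ 1 (mod 2).
s = (0, 1, 0, 1)^T — this equals column 5 of H (binary 0101), so error is at position 5.
Correct: flip bit 5 of r = 111110011101110 to get c = 111100011101110.


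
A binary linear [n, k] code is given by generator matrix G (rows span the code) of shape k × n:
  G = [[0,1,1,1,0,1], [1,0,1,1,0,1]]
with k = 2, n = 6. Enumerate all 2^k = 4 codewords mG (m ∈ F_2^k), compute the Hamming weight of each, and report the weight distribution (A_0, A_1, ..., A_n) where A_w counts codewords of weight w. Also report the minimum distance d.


Weight distribution: A_0 = 1, A_2 = 1, A_4 = 2. Minimum distance d = 2.

Enumerate all 2^2 = 4 messages m ∈ F_2^2.
For each, compute codeword c = mG in F_2^6, then tally its weight.
  m = 00 → c = 000000, weight = 0.
  m = 10 → c = 011101, weight = 4.
  m = 01 → c = 101101, weight = 4.
  m = 11 → c = 110000, weight = 2.
Tally weights:
  weight 0: 1 codewords.
  weight 2: 1 codewords.
  weight 4: 2 codewords.
Minimum distance d = smallest w > 0 with A_w > 0 = 2.
Sanity: Σ A_w = 4 = 2^2 = 4 ✓.


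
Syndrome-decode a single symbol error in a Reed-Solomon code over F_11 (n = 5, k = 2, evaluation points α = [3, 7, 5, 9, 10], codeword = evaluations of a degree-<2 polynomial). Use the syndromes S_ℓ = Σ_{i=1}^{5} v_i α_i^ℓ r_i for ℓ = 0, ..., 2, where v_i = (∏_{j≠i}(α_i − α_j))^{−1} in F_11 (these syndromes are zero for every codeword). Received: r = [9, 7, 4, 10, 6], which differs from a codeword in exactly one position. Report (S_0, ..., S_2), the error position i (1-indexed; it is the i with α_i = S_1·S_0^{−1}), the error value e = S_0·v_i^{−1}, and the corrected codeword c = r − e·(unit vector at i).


S = (5, 4, 1), error at position 1, error magnitude e = 8, c = [1, 7, 4, 10, 6].

Step 1: column multipliers v_i = (∏_{j≠i}(α_i − α_j))^{−1} mod 11.
  i = 1 (α = 3): (3−7)(3−5)(3−9)(3−10) = (−4)·(−2)·(−6)·(−7) = 336 ≡ 6, so v_1 = 6^{−1} = 2 (mod 11).
  i = 2 (α = 7): (7−3)(7−5)(7−9)(7−10) = 4·2·(−2)·(−3) = 48 ≡ 4, so v_2 = 4^{−1} = 3 (mod 11).
  i = 3 (α = 5): (5−3)(5−7)(5−9)(5−10) = 2·(−2)·(−4)·(−5) = −80 ≡ 8, so v_3 = 8^{−1} = 7 (mod 11).
  i = 4 (α = 9): (9−3)(9−7)(9−5)(9−10) = 6·2·4·(−1) = −48 ≡ 7, so v_4 = 7^{−1} = 8 (mod 11).
  i = 5 (α = 10): (10−3)(10−7)(10−5)(10−9) = 7·3·5·1 = 105 ≡ 6, so v_5 = 6^{−1} = 2 (mod 11).
  v = [2, 3, 7, 8, 2].
Step 2: syndromes of r = [9, 7, 4, 10, 6] (all sums mod 11).
  S_0 = Σ v_i r_i = 2·9 + 3·7 + 7·4 + 8·10 + 2·6 = 159 ≡ 5.
  S_1 = Σ v_i α_i r_i = 2·3·9 + 3·7·7 + 7·5·4 + 8·9·10 + 2·10·6 = 1181 ≡ 4.
  α_i^2 mod 11 = [9, 5, 3, 4, 1].
  S_2 = Σ v_i α_i^2 r_i = 2·9·9 + 3·5·7 + 7·3·4 + 8·4·10 + 2·1·6 = 683 ≡ 1.
  S = (5, 4, 1) ≠ 0, so r is not a codeword (an error is present).
Step 3: locate the error. For a single error e at position i, S_ℓ = v_i·e·α_i^ℓ, so α_err = S_1/S_0.
  S_0^{−1} = 5^{−1} = 9 (mod 11), so α_err = 4·9 = 36 ≡ 3 = α_1. Error position i = 1.
  Consistency check: S_2/S_1 = 1·3 = 3 ≡ 3 = α_err ✓ (single-error assumption holds).
Step 4: error magnitude e = S_0/v_1 = S_0·∏_{j≠1}(α_1 − α_j) = 5·6 = 30 ≡ 8 (mod 11).
Step 5: correct position 1: c_1 = r_1 − e = 9 − 8 ≡ 1 (mod 11). Hence c = [1, 7, 4, 10, 6].
  Check: interpolating c through the α_i gives m(x) = 2 + 7·x (degree < 2) with m(α_i) = c_i for every i, so c is indeed a codeword.


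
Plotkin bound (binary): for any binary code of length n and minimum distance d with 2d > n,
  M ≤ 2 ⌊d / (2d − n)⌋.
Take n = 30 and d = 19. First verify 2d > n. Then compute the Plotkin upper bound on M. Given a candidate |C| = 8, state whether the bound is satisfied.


Plotkin bound M ≤ 4; given |C| = 8 > bound (violated).

Check applicability: 2d = 38, n = 30.
2d − n = 8 > 0, so Plotkin applies.
Compute d/(2d−n) = 19/8 ≈ 2.3750.
⌊d/(2d−n)⌋ = 2.
Plotkin bound: M ≤ 2·2 = 4.
Given |C| = 8, check: VIOLATED.
This |C| is above the Plotkin bound, so no binary code with n = 30, d = 19 and 8 codewords exists.


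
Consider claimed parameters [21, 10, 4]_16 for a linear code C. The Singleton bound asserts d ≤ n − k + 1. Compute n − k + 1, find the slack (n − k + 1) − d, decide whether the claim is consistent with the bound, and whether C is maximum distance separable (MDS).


Singleton RHS = n − k + 1 = 12, slack = 8, bound satisfied, not MDS.

Singleton bound: d ≤ n − k + 1.
Here n = 21, k = 10, so n − k + 1 = 12.
Given d = 4, check d ≤ 12: YES.
Slack = (n − k + 1) − d = 8.
The code is NOT MDS (slack = 8 > 0).
Description: the claimed parameters are [21, 10, 4]_16; such a code would be non-MDS.


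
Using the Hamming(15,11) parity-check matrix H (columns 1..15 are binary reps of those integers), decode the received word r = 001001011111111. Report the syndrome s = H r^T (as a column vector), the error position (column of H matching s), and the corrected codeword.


s = (0, 1, 0, 1)^T, error position = 5, corrected codeword c = 001011011111111

Compute s = H r^T mod 2 one row at a time:
  s_1 = 1 + 1 + 1 + 1 + 1 + 1 + 1 + 1 = 8 ≡ 0 (mod 2).
  s_2 = 0 + 0 + 1 + 0 + 1 + 1 + 1 + 1 = 5 ≡ 1 (mod 2).
  s_3 = 0 + 1 + 1 + 0 + 1 + 1 + 1 + 1 = 6 ≡ 0 (mod 2).
  s_4 = 0 + 1 + 0 + 0 + 1 + 1 + 1 + 1 = 5 ≡ 1 (mod 2).
s = (0, 1, 0, 1)^T — this equals column 5 of H (binary 0101), so error is at position 5.
Correct: flip bit 5 of r = 001001011111111 to get c = 001011011111111.


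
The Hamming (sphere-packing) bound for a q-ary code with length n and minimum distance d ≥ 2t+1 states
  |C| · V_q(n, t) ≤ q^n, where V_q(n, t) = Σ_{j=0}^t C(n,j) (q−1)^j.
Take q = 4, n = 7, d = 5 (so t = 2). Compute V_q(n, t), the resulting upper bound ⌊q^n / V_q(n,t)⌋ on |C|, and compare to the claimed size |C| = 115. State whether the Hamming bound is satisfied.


V_q(n, t) = 211, q^n = 16384, Hamming bound = 77, |C| = 115 > bound (violated).

Step 1: Compute V_q(n, t) = Σ_{j=0}^2 C(n, j) (q−1)^j.
  j = 0: C(7,0)·(3)^0 = 1·1 = 1.
  j = 1: C(7,1)·(3)^1 = 7·3 = 21.
  j = 2: C(7,2)·(3)^2 = 21·9 = 189.
  V_q(n, t) = 1 + 21 + 189 = 211.
Step 2: q^n = 4^7 = 16384.
Step 3: Hamming bound ⌊q^n / V_q(n,t)⌋ = ⌊16384/211⌋ = 77.
Step 4: Compare |C| = 115 to 77: violated.
The claimed |C| lies above the Hamming bound, so no 4-ary code of length 7 with d ≥ 5 can have 115 codewords.


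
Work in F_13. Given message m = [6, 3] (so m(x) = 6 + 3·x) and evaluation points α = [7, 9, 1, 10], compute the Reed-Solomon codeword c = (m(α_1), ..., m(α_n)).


c = [1, 7, 9, 10]

Message polynomial: m(x) = 6 + 3·x (mod 13).
For each evaluation point α_i, compute m(α_i) mod 13:
  α_1 = 7: Horner steps 3 → 1, so m(7) = 1.
  α_2 = 9: Horner steps 3 → 7, so m(9) = 7.
  α_3 = 1: Horner steps 3 → 9, so m(1) = 9.
  α_4 = 10: Horner steps 3 → 10, so m(10) = 10.
Codeword c = [1, 7, 9, 10] ∈ F_13^4.


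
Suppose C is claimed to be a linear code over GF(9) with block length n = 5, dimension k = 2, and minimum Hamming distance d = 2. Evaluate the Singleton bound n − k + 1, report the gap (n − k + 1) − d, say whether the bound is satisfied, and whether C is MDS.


Singleton RHS = n − k + 1 = 4, slack = 2, bound satisfied, not MDS.

Singleton bound: d ≤ n − k + 1.
Here n = 5, k = 2, so n − k + 1 = 4.
Given d = 2, check d ≤ 4: YES.
Slack = (n − k + 1) − d = 2.
The code is NOT MDS (slack = 2 > 0).
Description: the claimed parameters are [5, 2, 2]_9; such a code would be non-MDS.


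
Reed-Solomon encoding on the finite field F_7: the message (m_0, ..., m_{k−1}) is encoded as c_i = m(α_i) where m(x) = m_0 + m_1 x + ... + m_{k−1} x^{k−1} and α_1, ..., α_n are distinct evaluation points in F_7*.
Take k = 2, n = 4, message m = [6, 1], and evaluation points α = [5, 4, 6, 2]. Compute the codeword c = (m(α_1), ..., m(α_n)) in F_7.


c = [4, 3, 5, 1]

Message polynomial: m(x) = 6 + 1·x (mod 7).
For each evaluation point α_i, compute m(α_i) mod 7:
  α_1 = 5: Horner steps 1 → 4, so m(5) = 4.
  α_2 = 4: Horner steps 1 → 3, so m(4) = 3.
  α_3 = 6: Horner steps 1 → 5, so m(6) = 5.
  α_4 = 2: Horner steps 1 → 1, so m(2) = 1.
Codeword c = [4, 3, 5, 1] ∈ F_7^4.


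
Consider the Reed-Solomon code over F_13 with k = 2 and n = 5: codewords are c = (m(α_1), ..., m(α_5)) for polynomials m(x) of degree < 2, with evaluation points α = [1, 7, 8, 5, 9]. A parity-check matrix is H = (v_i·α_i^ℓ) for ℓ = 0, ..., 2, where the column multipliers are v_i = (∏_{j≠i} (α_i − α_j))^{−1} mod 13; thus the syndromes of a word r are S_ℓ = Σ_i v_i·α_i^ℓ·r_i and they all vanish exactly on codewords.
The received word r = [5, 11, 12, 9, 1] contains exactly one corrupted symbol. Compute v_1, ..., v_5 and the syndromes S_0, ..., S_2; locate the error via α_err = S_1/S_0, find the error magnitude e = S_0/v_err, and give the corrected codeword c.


S = (12, 4, 10), error at position 5, error magnitude e = 1, c = [5, 11, 12, 9, 0].

Step 1: column multipliers v_i = (∏_{j≠i}(α_i − α_j))^{−1} mod 13.
  i = 1 (α = 1): (1−7)(1−8)(1−5)(1−9) = (−6)·(−7)·(−4)·(−8) = 1344 ≡ 5, so v_1 = 5^{−1} = 8 (mod 13).
  i = 2 (α = 7): (7−1)(7−8)(7−5)(7−9) = 6·(−1)·2·(−2) = 24 ≡ 11, so v_2 = 11^{−1} = 6 (mod 13).
  i = 3 (α = 8): (8−1)(8−7)(8−5)(8−9) = 7·1·3·(−1) = −21 ≡ 5, so v_3 = 5^{−1} = 8 (mod 13).
  i = 4 (α = 5): (5−1)(5−7)(5−8)(5−9) = 4·(−2)·(−3)·(−4) = −96 ≡ 8, so v_4 = 8^{−1} = 5 (mod 13).
  i = 5 (α = 9): (9−1)(9−7)(9−8)(9−5) = 8·2·1·4 = 64 ≡ 12, so v_5 = 12^{−1} = 12 (mod 13).
  v = [8, 6, 8, 5, 12].
Step 2: syndromes of r = [5, 11, 12, 9, 1] (all sums mod 13).
  S_0 = Σ v_i r_i = 8·5 + 6·11 + 8·12 + 5·9 + 12·1 = 259 ≡ 12.
  S_1 = Σ v_i α_i r_i = 8·1·5 + 6·7·11 + 8·8·12 + 5·5·9 + 12·9·1 = 1603 ≡ 4.
  α_i^2 mod 13 = [1, 10, 12, 12, 3].
  S_2 = Σ v_i α_i^2 r_i = 8·1·5 + 6·10·11 + 8·12·12 + 5·12·9 + 12·3·1 = 2428 ≡ 10.
  S = (12, 4, 10) ≠ 0, so r is not a codeword (an error is present).
Step 3: locate the error. For a single error e at position i, S_ℓ = v_i·e·α_i^ℓ, so α_err = S_1/S_0.
  S_0^{−1} = 12^{−1} = 12 (mod 13), so α_err = 4·12 = 48 ≡ 9 = α_5. Error position i = 5.
  Consistency check: S_2/S_1 = 10·10 = 100 ≡ 9 = α_err ✓ (single-error assumption holds).
Step 4: error magnitude e = S_0/v_5 = S_0·∏_{j≠5}(α_5 − α_j) = 12·12 = 144 ≡ 1 (mod 13).
Step 5: correct position 5: c_5 = r_5 − e = 1 − 1 ≡ 0 (mod 13). Hence c = [5, 11, 12, 9, 0].
  Check: interpolating c through the α_i gives m(x) = 4 + 1·x (degree < 2) with m(α_i) = c_i for every i, so c is indeed a codeword.


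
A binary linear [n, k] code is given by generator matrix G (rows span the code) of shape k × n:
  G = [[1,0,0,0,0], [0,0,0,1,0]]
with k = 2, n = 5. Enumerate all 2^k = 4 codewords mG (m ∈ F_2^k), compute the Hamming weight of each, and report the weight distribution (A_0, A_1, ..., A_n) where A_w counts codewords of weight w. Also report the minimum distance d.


Weight distribution: A_0 = 1, A_1 = 2, A_2 = 1. Minimum distance d = 1.

Enumerate all 2^2 = 4 messages m ∈ F_2^2.
For each, compute codeword c = mG in F_2^5, then tally its weight.
  m = 00 → c = 00000, weight = 0.
  m = 10 → c = 10000, weight = 1.
  m = 01 → c = 00010, weight = 1.
  m = 11 → c = 10010, weight = 2.
Tally weights:
  weight 0: 1 codewords.
  weight 1: 2 codewords.
  weight 2: 1 codewords.
Minimum distance d = smallest w > 0 with A_w > 0 = 1.
Sanity: Σ A_w = 4 = 2^2 = 4 ✓.


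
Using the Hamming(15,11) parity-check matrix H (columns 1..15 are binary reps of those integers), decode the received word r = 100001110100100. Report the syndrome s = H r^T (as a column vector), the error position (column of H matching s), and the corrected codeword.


s = (1, 1, 1, 1)^T, error position = 15, corrected codeword c = 100001110100101

Compute s = H r^T mod 2 one row at a time:
  s_1 = 1 + 0 + 1 + 0 + 0 + 1 + 0 + 0 = 3 ≡ 1 (mod 2).
  s_2 = 0 + 0 + 1 + 1 + 0 + 1 + 0 + 0 = 3 ≡ 1 (mod 2).
  s_3 = 0 + 0 + 1 + 1 + 1 + 0 + 0 + 0 = 3 ≡ 1 (mod 2).
  s_4 = 1 + 0 + 0 + 1 + 0 + 0 + 1 + 0 = 3 ≡ 1 (mod 2).
s = (1, 1, 1, 1)^T — this equals column 15 of H (binary 1111), so error is at position 15.
Correct: flip bit 15 of r = 100001110100100 to get c = 100001110100101.


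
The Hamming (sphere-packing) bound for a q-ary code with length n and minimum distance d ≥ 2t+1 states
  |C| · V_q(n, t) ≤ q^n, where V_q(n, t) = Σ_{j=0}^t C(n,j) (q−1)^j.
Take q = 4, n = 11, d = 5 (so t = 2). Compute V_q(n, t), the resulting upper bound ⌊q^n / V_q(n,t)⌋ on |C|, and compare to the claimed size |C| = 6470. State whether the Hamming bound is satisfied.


V_q(n, t) = 529, q^n = 4194304, Hamming bound = 7928, |C| = 6470 ≤ bound (satisfied).

Step 1: Compute V_q(n, t) = Σ_{j=0}^2 C(n, j) (q−1)^j.
  j = 0: C(11,0)·(3)^0 = 1·1 = 1.
  j = 1: C(11,1)·(3)^1 = 11·3 = 33.
  j = 2: C(11,2)·(3)^2 = 55·9 = 495.
  V_q(n, t) = 1 + 33 + 495 = 529.
Step 2: q^n = 4^11 = 4194304.
Step 3: Hamming bound ⌊q^n / V_q(n,t)⌋ = ⌊4194304/529⌋ = 7928.
Step 4: Compare |C| = 6470 to 7928: satisfied.
The claimed |C| lies below the Hamming bound.


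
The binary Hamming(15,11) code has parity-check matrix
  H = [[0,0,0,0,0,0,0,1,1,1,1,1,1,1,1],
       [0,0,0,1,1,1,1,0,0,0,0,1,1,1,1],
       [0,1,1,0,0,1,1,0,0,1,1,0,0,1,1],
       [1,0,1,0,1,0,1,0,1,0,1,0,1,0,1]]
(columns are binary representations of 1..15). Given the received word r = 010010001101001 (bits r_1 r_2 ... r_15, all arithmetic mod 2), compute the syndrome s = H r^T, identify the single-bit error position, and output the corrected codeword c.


s = (0, 1, 1, 1)^T, error position = 7, corrected codeword c = 010010101101001

Compute s = H r^T mod 2 one row at a time:
  s_1 = 0 + 1 + 1 + 0 + 1 + 0 + 0 + 1 = 4 ≡ 0 (mod 2).
  s_2 = 0 + 1 + 0 + 0 + 1 + 0 + 0 + 1 = 3 ≡ 1 (mod 2).
  s_3 = 1 + 0 + 0 + 0 + 1 + 0 + 0 + 1 = 3 ≡ 1 (mod 2).
  s_4 = 0 + 0 + 1 + 0 + 1 + 0 + 0 + 1 = 3 ≡ 1 (mod 2).
s = (0, 1, 1, 1)^T — this equals column 7 of H (binary 0111), so error is at position 7.
Correct: flip bit 7 of r = 010010001101001 to get c = 010010101101001.


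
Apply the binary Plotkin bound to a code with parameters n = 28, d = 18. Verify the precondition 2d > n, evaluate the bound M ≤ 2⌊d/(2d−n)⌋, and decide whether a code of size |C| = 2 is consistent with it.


Plotkin bound M ≤ 4; given |C| = 2 ≤ bound (satisfied).

Check applicability: 2d = 36, n = 28.
2d − n = 8 > 0, so Plotkin applies.
Compute d/(2d−n) = 18/8 ≈ 2.2500.
⌊d/(2d−n)⌋ = 2.
Plotkin bound: M ≤ 2·2 = 4.
Given |C| = 2, check: satisfied.
This |C| is below the Plotkin bound.


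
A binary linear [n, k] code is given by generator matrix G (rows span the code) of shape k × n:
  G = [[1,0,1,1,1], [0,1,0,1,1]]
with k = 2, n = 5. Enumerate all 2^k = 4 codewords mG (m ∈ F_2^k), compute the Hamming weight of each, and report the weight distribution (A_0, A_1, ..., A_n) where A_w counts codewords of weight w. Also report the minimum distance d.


Weight distribution: A_0 = 1, A_3 = 2, A_4 = 1. Minimum distance d = 3.

Enumerate all 2^2 = 4 messages m ∈ F_2^2.
For each, compute codeword c = mG in F_2^5, then tally its weight.
  m = 00 → c = 00000, weight = 0.
  m = 10 → c = 10111, weight = 4.
  m = 01 → c = 01011, weight = 3.
  m = 11 → c = 11100, weight = 3.
Tally weights:
  weight 0: 1 codewords.
  weight 3: 2 codewords.
  weight 4: 1 codewords.
Minimum distance d = smallest w > 0 with A_w > 0 = 3.
Sanity: Σ A_w = 4 = 2^2 = 4 ✓.


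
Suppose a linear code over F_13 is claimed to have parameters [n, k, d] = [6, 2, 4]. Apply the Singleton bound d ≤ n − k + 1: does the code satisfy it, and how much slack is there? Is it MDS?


Singleton RHS = n − k + 1 = 5, slack = 1, bound satisfied, not MDS.

Singleton bound: d ≤ n − k + 1.
Here n = 6, k = 2, so n − k + 1 = 5.
Given d = 4, check d ≤ 5: YES.
Slack = (n − k + 1) − d = 1.
The code is NOT MDS (slack = 1 > 0).
Description: the claimed parameters are [6, 2, 4]_13; such a code would be non-MDS.


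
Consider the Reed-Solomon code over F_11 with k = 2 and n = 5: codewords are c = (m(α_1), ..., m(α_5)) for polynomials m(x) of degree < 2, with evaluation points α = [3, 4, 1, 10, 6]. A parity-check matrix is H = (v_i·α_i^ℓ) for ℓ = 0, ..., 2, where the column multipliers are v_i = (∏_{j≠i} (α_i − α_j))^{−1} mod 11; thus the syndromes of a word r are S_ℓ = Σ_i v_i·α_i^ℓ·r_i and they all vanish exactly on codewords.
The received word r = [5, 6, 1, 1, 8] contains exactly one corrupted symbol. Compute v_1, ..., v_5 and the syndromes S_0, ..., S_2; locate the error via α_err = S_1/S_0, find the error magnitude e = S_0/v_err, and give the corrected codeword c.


S = (7, 7, 7), error at position 3, error magnitude e = 9, c = [5, 6, 3, 1, 8].

Step 1: column multipliers v_i = (∏_{j≠i}(α_i − α_j))^{−1} mod 11.
  i = 1 (α = 3): (3−4)(3−1)(3−10)(3−6) = (−1)·2·(−7)·(−3) = −42 ≡ 2, so v_1 = 2^{−1} = 6 (mod 11).
  i = 2 (α = 4): (4−3)(4−1)(4−10)(4−6) = 1·3·(−6)·(−2) = 36 ≡ 3, so v_2 = 3^{−1} = 4 (mod 11).
  i = 3 (α = 1): (1−3)(1−4)(1−10)(1−6) = (−2)·(−3)·(−9)·(−5) = 270 ≡ 6, so v_3 = 6^{−1} = 2 (mod 11).
  i = 4 (α = 10): (10−3)(10−4)(10−1)(10−6) = 7·6·9·4 = 1512 ≡ 5, so v_4 = 5^{−1} = 9 (mod 11).
  i = 5 (α = 6): (6−3)(6−4)(6−1)(6−10) = 3·2·5·(−4) = −120 ≡ 1, so v_5 = 1^{−1} = 1 (mod 11).
  v = [6, 4, 2, 9, 1].
Step 2: syndromes of r = [5, 6, 1, 1, 8] (all sums mod 11).
  S_0 = Σ v_i r_i = 6·5 + 4·6 + 2·1 + 9·1 + 1·8 = 73 ≡ 7.
  S_1 = Σ v_i α_i r_i = 6·3·5 + 4·4·6 + 2·1·1 + 9·10·1 + 1·6·8 = 326 ≡ 7.
  α_i^2 mod 11 = [9, 5, 1, 1, 3].
  S_2 = Σ v_i α_i^2 r_i = 6·9·5 + 4·5·6 + 2·1·1 + 9·1·1 + 1·3·8 = 425 ≡ 7.
  S = (7, 7, 7) ≠ 0, so r is not a codeword (an error is present).
Step 3: locate the error. For a single error e at position i, S_ℓ = v_i·e·α_i^ℓ, so α_err = S_1/S_0.
  S_0^{−1} = 7^{−1} = 8 (mod 11), so α_err = 7·8 = 56 ≡ 1 = α_3. Error position i = 3.
  Consistency check: S_2/S_1 = 7·8 = 56 ≡ 1 = α_err ✓ (single-error assumption holds).
Step 4: error magnitude e = S_0/v_3 = S_0·∏_{j≠3}(α_3 − α_j) = 7·6 = 42 ≡ 9 (mod 11).
Step 5: correct position 3: c_3 = r_3 − e = 1 − 9 ≡ 3 (mod 11). Hence c = [5, 6, 3, 1, 8].
  Check: interpolating c through the α_i gives m(x) = 2 + 1·x (degree < 2) with m(α_i) = c_i for every i, so c is indeed a codeword.


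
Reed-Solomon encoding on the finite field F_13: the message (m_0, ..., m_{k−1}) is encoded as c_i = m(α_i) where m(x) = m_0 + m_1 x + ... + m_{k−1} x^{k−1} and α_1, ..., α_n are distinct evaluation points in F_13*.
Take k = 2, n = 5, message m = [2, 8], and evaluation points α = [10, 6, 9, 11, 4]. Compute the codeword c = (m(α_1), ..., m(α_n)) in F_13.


c = [4, 11, 9, 12, 8]

Message polynomial: m(x) = 2 + 8·x (mod 13).
For each evaluation point α_i, compute m(α_i) mod 13:
  α_1 = 10: Horner steps 8 → 4, so m(10) = 4.
  α_2 = 6: Horner steps 8 → 11, so m(6) = 11.
  α_3 = 9: Horner steps 8 → 9, so m(9) = 9.
  α_4 = 11: Horner steps 8 → 12, so m(11) = 12.
  α_5 = 4: Horner steps 8 → 8, so m(4) = 8.
Codeword c = [4, 11, 9, 12, 8] ∈ F_13^5.


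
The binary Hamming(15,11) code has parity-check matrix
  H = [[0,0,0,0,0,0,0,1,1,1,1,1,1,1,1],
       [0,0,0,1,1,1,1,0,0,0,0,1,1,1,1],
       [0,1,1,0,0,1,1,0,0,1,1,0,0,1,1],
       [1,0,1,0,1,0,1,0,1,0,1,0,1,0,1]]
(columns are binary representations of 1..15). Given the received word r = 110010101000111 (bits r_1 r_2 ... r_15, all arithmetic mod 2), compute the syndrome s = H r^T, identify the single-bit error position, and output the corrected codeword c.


s = (0, 1, 0, 0)^T, error position = 4, corrected codeword c = 110110101000111

Compute s = H r^T mod 2 one row at a time:
  s_1 = 0 + 1 + 0 + 0 + 0 + 1 + 1 + 1 = 4 ≡ 0 (mod 2).
  s_2 = 0 + 1 + 0 + 1 + 0 + 1 + 1 + 1 = 5 ≡ 1 (mod 2).
  s_3 = 1 + 0 + 0 + 1 + 0 + 0 + 1 + 1 = 4 ≡ 0 (mod 2).
  s_4 = 1 + 0 + 1 + 1 + 1 + 0 + 1 + 1 = 6 ≡ 0 (mod 2).
s = (0, 1, 0, 0)^T — this equals column 4 of H (binary 0100), so error is at position 4.
Correct: flip bit 4 of r = 110010101000111 to get c = 110110101000111.


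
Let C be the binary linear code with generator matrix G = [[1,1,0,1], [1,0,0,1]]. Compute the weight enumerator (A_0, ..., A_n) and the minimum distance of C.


Weight distribution: A_0 = 1, A_1 = 1, A_2 = 1, A_3 = 1. Minimum distance d = 1.

Enumerate all 2^2 = 4 messages m ∈ F_2^2.
For each, compute codeword c = mG in F_2^4, then tally its weight.
  m = 00 → c = 0000, weight = 0.
  m = 10 → c = 1101, weight = 3.
  m = 01 → c = 1001, weight = 2.
  m = 11 → c = 0100, weight = 1.
Tally weights:
  weight 0: 1 codewords.
  weight 1: 1 codewords.
  weight 2: 1 codewords.
  weight 3: 1 codewords.
Minimum distance d = smallest w > 0 with A_w > 0 = 1.
Sanity: Σ A_w = 4 = 2^2 = 4 ✓.


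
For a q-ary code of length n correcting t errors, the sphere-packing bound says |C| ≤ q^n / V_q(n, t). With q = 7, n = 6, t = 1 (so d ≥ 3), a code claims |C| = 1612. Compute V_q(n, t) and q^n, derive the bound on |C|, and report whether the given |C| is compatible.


V_q(n, t) = 37, q^n = 117649, Hamming bound = 3179, |C| = 1612 ≤ bound (satisfied).

Step 1: Compute V_q(n, t) = Σ_{j=0}^1 C(n, j) (q−1)^j.
  j = 0: C(6,0)·(6)^0 = 1·1 = 1.
  j = 1: C(6,1)·(6)^1 = 6·6 = 36.
  V_q(n, t) = 1 + 36 = 37.
Step 2: q^n = 7^6 = 117649.
Step 3: Hamming bound ⌊q^n / V_q(n,t)⌋ = ⌊117649/37⌋ = 3179.
Step 4: Compare |C| = 1612 to 3179: satisfied.
The claimed |C| lies below the Hamming bound.


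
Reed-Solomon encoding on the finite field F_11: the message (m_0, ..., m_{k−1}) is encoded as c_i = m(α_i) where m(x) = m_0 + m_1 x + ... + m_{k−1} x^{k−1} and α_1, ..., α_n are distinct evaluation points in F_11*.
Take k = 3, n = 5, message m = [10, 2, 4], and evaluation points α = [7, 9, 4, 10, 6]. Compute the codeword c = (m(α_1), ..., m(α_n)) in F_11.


c = [0, 0, 5, 1, 1]

Message polynomial: m(x) = 10 + 2·x + 4·x^2 (mod 11).
For each evaluation point α_i, compute m(α_i) mod 11:
  α_1 = 7: Horner steps 4 → 8 → 0, so m(7) = 0.
  α_2 = 9: Horner steps 4 → 5 → 0, so m(9) = 0.
  α_3 = 4: Horner steps 4 → 7 → 5, so m(4) = 5.
  α_4 = 10: Horner steps 4 → 9 → 1, so m(10) = 1.
  α_5 = 6: Horner steps 4 → 4 → 1, so m(6) = 1.
Codeword c = [0, 0, 5, 1, 1] ∈ F_11^5.


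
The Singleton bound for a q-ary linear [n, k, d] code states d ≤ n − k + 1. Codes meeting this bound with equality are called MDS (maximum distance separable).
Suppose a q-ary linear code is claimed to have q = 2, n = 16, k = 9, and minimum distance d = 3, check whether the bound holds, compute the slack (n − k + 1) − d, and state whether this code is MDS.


Singleton RHS = n − k + 1 = 8, slack = 5, bound satisfied, not MDS.

Singleton bound: d ≤ n − k + 1.
Here n = 16, k = 9, so n − k + 1 = 8.
Given d = 3, check d ≤ 8: YES.
Slack = (n − k + 1) − d = 5.
The code is NOT MDS (slack = 5 > 0).
Description: the claimed parameters are [16, 9, 3]_2; such a code would be non-MDS.


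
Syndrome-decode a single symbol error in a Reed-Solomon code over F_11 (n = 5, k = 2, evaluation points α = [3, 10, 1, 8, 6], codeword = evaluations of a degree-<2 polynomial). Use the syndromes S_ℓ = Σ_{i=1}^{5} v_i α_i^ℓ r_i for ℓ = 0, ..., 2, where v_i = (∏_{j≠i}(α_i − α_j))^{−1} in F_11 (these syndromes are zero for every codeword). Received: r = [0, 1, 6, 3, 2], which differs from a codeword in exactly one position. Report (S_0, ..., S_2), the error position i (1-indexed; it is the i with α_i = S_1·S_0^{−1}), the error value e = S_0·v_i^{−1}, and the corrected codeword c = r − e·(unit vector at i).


S = (6, 4, 10), error at position 4, error magnitude e = 7, c = [0, 1, 6, 7, 2].

Step 1: column multipliers v_i = (∏_{j≠i}(α_i − α_j))^{−1} mod 11.
  i = 1 (α = 3): (3−10)(3−1)(3−8)(3−6) = (−7)·2·(−5)·(−3) = −210 ≡ 10, so v_1 = 10^{−1} = 10 (mod 11).
  i = 2 (α = 10): (10−3)(10−1)(10−8)(10−6) = 7·9·2·4 = 504 ≡ 9, so v_2 = 9^{−1} = 5 (mod 11).
  i = 3 (α = 1): (1−3)(1−10)(1−8)(1−6) = (−2)·(−9)·(−7)·(−5) = 630 ≡ 3, so v_3 = 3^{−1} = 4 (mod 11).
  i = 4 (α = 8): (8−3)(8−10)(8−1)(8−6) = 5·(−2)·7·2 = −140 ≡ 3, so v_4 = 3^{−1} = 4 (mod 11).
  i = 5 (α = 6): (6−3)(6−10)(6−1)(6−8) = 3·(−4)·5·(−2) = 120 ≡ 10, so v_5 = 10^{−1} = 10 (mod 11).
  v = [10, 5, 4, 4, 10].
Step 2: syndromes of r = [0, 1, 6, 3, 2] (all sums mod 11).
  S_0 = Σ v_i r_i = 10·0 + 5·1 + 4·6 + 4·3 + 10·2 = 61 ≡ 6.
  S_1 = Σ v_i α_i r_i = 10·3·0 + 5·10·1 + 4·1·6 + 4·8·3 + 10·6·2 = 290 ≡ 4.
  α_i^2 mod 11 = [9, 1, 1, 9, 3].
  S_2 = Σ v_i α_i^2 r_i = 10·9·0 + 5·1·1 + 4·1·6 + 4·9·3 + 10·3·2 = 197 ≡ 10.
  S = (6, 4, 10) ≠ 0, so r is not a codeword (an error is present).
Step 3: locate the error. For a single error e at position i, S_ℓ = v_i·e·α_i^ℓ, so α_err = S_1/S_0.
  S_0^{−1} = 6^{−1} = 2 (mod 11), so α_err = 4·2 = 8 ≡ 8 = α_4. Error position i = 4.
  Consistency check: S_2/S_1 = 10·3 = 30 ≡ 8 = α_err ✓ (single-error assumption holds).
Step 4: error magnitude e = S_0/v_4 = S_0·∏_{j≠4}(α_4 − α_j) = 6·3 = 18 ≡ 7 (mod 11).
Step 5: correct position 4: c_4 = r_4 − e = 3 − 7 ≡ 7 (mod 11). Hence c = [0, 1, 6, 7, 2].
  Check: interpolating c through the α_i gives m(x) = 9 + 8·x (degree < 2) with m(α_i) = c_i for every i, so c is indeed a codeword.


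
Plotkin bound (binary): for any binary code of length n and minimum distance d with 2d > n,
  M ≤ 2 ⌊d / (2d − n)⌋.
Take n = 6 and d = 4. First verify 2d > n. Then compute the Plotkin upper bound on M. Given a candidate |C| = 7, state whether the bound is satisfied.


Plotkin bound M ≤ 4; given |C| = 7 > bound (violated).

Check applicability: 2d = 8, n = 6.
2d − n = 2 > 0, so Plotkin applies.
Compute d/(2d−n) = 4/2 ≈ 2.0000.
⌊d/(2d−n)⌋ = 2.
Plotkin bound: M ≤ 2·2 = 4.
Given |C| = 7, check: VIOLATED.
This |C| is above the Plotkin bound, so no binary code with n = 6, d = 4 and 7 codewords exists.


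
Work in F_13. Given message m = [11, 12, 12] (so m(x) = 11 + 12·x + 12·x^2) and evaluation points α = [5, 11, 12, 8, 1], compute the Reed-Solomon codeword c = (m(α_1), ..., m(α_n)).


c = [7, 9, 11, 4, 9]

Message polynomial: m(x) = 11 + 12·x + 12·x^2 (mod 13).
For each evaluation point α_i, compute m(α_i) mod 13:
  α_1 = 5: Horner steps 12 → 7 → 7, so m(5) = 7.
  α_2 = 11: Horner steps 12 → 1 → 9, so m(11) = 9.
  α_3 = 12: Horner steps 12 → 0 → 11, so m(12) = 11.
  α_4 = 8: Horner steps 12 → 4 → 4, so m(8) = 4.
  α_5 = 1: Horner steps 12 → 11 → 9, so m(1) = 9.
Codeword c = [7, 9, 11, 4, 9] ∈ F_13^5.


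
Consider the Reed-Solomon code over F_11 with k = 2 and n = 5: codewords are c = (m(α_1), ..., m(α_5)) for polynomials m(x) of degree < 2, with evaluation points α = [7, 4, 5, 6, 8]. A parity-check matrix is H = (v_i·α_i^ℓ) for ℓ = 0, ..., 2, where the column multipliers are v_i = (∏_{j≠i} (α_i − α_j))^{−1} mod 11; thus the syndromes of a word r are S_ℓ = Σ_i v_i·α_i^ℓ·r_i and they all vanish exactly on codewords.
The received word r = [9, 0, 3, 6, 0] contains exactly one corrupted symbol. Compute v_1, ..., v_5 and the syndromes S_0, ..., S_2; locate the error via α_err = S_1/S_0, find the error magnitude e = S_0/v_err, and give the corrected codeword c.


S = (5, 7, 1), error at position 5, error magnitude e = 10, c = [9, 0, 3, 6, 1].

Step 1: column multipliers v_i = (∏_{j≠i}(α_i − α_j))^{−1} mod 11.
  i = 1 (α = 7): (7−4)(7−5)(7−6)(7−8) = 3·2·1·(−1) = −6 ≡ 5, so v_1 = 5^{−1} = 9 (mod 11).
  i = 2 (α = 4): (4−7)(4−5)(4−6)(4−8) = (−3)·(−1)·(−2)·(−4) = 24 ≡ 2, so v_2 = 2^{−1} = 6 (mod 11).
  i = 3 (α = 5): (5−7)(5−4)(5−6)(5−8) = (−2)·1·(−1)·(−3) = −6 ≡ 5, so v_3 = 5^{−1} = 9 (mod 11).
  i = 4 (α = 6): (6−7)(6−4)(6−5)(6−8) = (−1)·2·1·(−2) = 4 ≡ 4, so v_4 = 4^{−1} = 3 (mod 11).
  i = 5 (α = 8): (8−7)(8−4)(8−5)(8−6) = 1·4·3·2 = 24 ≡ 2, so v_5 = 2^{−1} = 6 (mod 11).
  v = [9, 6, 9, 3, 6].
Step 2: syndromes of r = [9, 0, 3, 6, 0] (all sums mod 11).
  S_0 = Σ v_i r_i = 9·9 + 6·0 + 9·3 + 3·6 + 6·0 = 126 ≡ 5.
  S_1 = Σ v_i α_i r_i = 9·7·9 + 6·4·0 + 9·5·3 + 3·6·6 + 6·8·0 = 810 ≡ 7.
  α_i^2 mod 11 = [5, 5, 3, 3, 9].
  S_2 = Σ v_i α_i^2 r_i = 9·5·9 + 6·5·0 + 9·3·3 + 3·3·6 + 6·9·0 = 540 ≡ 1.
  S = (5, 7, 1) ≠ 0, so r is not a codeword (an error is present).
Step 3: locate the error. For a single error e at position i, S_ℓ = v_i·e·α_i^ℓ, so α_err = S_1/S_0.
  S_0^{−1} = 5^{−1} = 9 (mod 11), so α_err = 7·9 = 63 ≡ 8 = α_5. Error position i = 5.
  Consistency check: S_2/S_1 = 1·8 = 8 ≡ 8 = α_err ✓ (single-error assumption holds).
Step 4: error magnitude e = S_0/v_5 = S_0·∏_{j≠5}(α_5 − α_j) = 5·2 = 10 ≡ 10 (mod 11).
Step 5: correct position 5: c_5 = r_5 − e = 0 − 10 ≡ 1 (mod 11). Hence c = [9, 0, 3, 6, 1].
  Check: interpolating c through the α_i gives m(x) = 10 + 3·x (degree < 2) with m(α_i) = c_i for every i, so c is indeed a codeword.


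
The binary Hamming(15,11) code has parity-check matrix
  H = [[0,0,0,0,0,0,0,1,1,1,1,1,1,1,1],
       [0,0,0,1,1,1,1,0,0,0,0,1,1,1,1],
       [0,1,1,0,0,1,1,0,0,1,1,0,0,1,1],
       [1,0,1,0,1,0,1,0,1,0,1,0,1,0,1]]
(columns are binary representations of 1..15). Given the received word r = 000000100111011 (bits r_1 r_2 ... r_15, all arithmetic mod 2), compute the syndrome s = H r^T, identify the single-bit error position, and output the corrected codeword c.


s = (1, 0, 1, 1)^T, error position = 11, corrected codeword c = 000000100101011

Compute s = H r^T mod 2 one row at a time:
  s_1 = 0 + 0 + 1 + 1 + 1 + 0 + 1 + 1 = 5 ≡ 1 (mod 2).
  s_2 = 0 + 0 + 0 + 1 + 1 + 0 + 1 + 1 = 4 ≡ 0 (mod 2).
  s_3 = 0 + 0 + 0 + 1 + 1 + 1 + 1 + 1 = 5 ≡ 1 (mod 2).
  s_4 = 0 + 0 + 0 + 1 + 0 + 1 + 0 + 1 = 3 ≡ 1 (mod 2).
s = (1, 0, 1, 1)^T — this equals column 11 of H (binary 1011), so error is at position 11.
Correct: flip bit 11 of r = 000000100111011 to get c = 000000100101011.


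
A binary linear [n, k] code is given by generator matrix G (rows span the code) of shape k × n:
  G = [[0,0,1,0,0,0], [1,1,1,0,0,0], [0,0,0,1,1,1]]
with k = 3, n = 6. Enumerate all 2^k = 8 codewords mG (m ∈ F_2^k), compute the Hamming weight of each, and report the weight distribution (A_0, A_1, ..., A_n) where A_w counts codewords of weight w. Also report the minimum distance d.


Weight distribution: A_0 = 1, A_1 = 1, A_2 = 1, A_3 = 2, A_4 = 1, A_5 = 1, A_6 = 1. Minimum distance d = 1.

Enumerate all 2^3 = 8 messages m ∈ F_2^3.
For each, compute codeword c = mG in F_2^6, then tally its weight.
  m = 000 → c = 000000, weight = 0.
  m = 100 → c = 001000, weight = 1.
  m = 010 → c = 111000, weight = 3.
  m = 110 → c = 110000, weight = 2.
  m = 001 → c = 000111, weight = 3.
  m = 101 → c = 001111, weight = 4.
  m = 011 → c = 111111, weight = 6.
  m = 111 → c = 110111, weight = 5.
Tally weights:
  weight 0: 1 codewords.
  weight 1: 1 codewords.
  weight 2: 1 codewords.
  weight 3: 2 codewords.
  weight 4: 1 codewords.
  weight 5: 1 codewords.
  weight 6: 1 codewords.
Minimum distance d = smallest w > 0 with A_w > 0 = 1.
Sanity: Σ A_w = 8 = 2^3 = 8 ✓.


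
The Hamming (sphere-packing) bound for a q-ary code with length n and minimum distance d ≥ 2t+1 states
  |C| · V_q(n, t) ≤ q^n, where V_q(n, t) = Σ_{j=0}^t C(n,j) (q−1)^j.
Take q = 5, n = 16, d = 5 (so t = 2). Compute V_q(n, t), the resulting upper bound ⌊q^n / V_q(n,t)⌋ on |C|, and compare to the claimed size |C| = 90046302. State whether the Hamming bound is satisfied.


V_q(n, t) = 1985, q^n = 152587890625, Hamming bound = 76870473, |C| = 90046302 > bound (violated).

Step 1: Compute V_q(n, t) = Σ_{j=0}^2 C(n, j) (q−1)^j.
  j = 0: C(16,0)·(4)^0 = 1·1 = 1.
  j = 1: C(16,1)·(4)^1 = 16·4 = 64.
  j = 2: C(16,2)·(4)^2 = 120·16 = 1920.
  V_q(n, t) = 1 + 64 + 1920 = 1985.
Step 2: q^n = 5^16 = 152587890625.
Step 3: Hamming bound ⌊q^n / V_q(n,t)⌋ = ⌊152587890625/1985⌋ = 76870473.
Step 4: Compare |C| = 90046302 to 76870473: violated.
The claimed |C| lies above the Hamming bound, so no 5-ary code of length 16 with d ≥ 5 can have 90046302 codewords.


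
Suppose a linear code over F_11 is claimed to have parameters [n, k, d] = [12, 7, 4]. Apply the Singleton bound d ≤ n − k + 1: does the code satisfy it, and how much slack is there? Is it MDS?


Singleton RHS = n − k + 1 = 6, slack = 2, bound satisfied, not MDS.

Singleton bound: d ≤ n − k + 1.
Here n = 12, k = 7, so n − k + 1 = 6.
Given d = 4, check d ≤ 6: YES.
Slack = (n − k + 1) − d = 2.
The code is NOT MDS (slack = 2 > 0).
Description: the claimed parameters are [12, 7, 4]_11; such a code would be non-MDS.


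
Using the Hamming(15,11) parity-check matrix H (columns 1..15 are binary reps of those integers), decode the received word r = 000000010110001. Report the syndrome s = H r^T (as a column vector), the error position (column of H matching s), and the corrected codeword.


s = (0, 1, 1, 0)^T, error position = 6, corrected codeword c = 000001010110001

Compute s = H r^T mod 2 one row at a time:
  s_1 = 1 + 0 + 1 + 1 + 0 + 0 + 0 + 1 = 4 ≡ 0 (mod 2).
  s_2 = 0 + 0 + 0 + 0 + 0 + 0 + 0 + 1 = 1 ≡ 1 (mod 2).
  s_3 = 0 + 0 + 0 + 0 + 1 + 1 + 0 + 1 = 3 ≡ 1 (mod 2).
  s_4 = 0 + 0 + 0 + 0 + 0 + 1 + 0 + 1 = 2 ≡ 0 (mod 2).
s = (0, 1, 1, 0)^T — this equals column 6 of H (binary 0110), so error is at position 6.
Correct: flip bit 6 of r = 000000010110001 to get c = 000001010110001.


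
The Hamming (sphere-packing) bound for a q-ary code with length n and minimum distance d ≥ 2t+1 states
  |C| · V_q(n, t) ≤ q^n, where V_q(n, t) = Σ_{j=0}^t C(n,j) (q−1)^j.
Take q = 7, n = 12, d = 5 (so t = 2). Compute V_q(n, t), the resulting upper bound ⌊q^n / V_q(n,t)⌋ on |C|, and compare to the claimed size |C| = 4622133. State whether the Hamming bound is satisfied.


V_q(n, t) = 2449, q^n = 13841287201, Hamming bound = 5651811, |C| = 4622133 ≤ bound (satisfied).

Step 1: Compute V_q(n, t) = Σ_{j=0}^2 C(n, j) (q−1)^j.
  j = 0: C(12,0)·(6)^0 = 1·1 = 1.
  j = 1: C(12,1)·(6)^1 = 12·6 = 72.
  j = 2: C(12,2)·(6)^2 = 66·36 = 2376.
  V_q(n, t) = 1 + 72 + 2376 = 2449.
Step 2: q^n = 7^12 = 13841287201.
Step 3: Hamming bound ⌊q^n / V_q(n,t)⌋ = ⌊13841287201/2449⌋ = 5651811.
Step 4: Compare |C| = 4622133 to 5651811: satisfied.
The claimed |C| lies below the Hamming bound.


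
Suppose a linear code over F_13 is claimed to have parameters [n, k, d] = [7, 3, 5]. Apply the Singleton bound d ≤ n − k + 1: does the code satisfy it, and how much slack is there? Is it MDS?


Singleton RHS = n − k + 1 = 5, slack = 0, bound satisfied, MDS.

Singleton bound: d ≤ n − k + 1.
Here n = 7, k = 3, so n − k + 1 = 5.
Given d = 5, check d ≤ 5: YES.
Slack = (n − k + 1) − d = 0.
The code is MDS (slack = 0).
Description: the claimed parameters are [7, 3, 5]_13; such a code would be MDS (meets Singleton bound).


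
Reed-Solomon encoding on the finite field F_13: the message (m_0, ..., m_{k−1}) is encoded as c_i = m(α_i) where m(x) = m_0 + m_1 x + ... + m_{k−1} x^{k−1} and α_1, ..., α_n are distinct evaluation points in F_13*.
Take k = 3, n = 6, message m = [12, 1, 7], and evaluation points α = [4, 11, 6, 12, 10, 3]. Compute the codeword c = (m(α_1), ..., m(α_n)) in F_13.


c = [11, 12, 10, 5, 7, 0]

Message polynomial: m(x) = 12 + 1·x + 7·x^2 (mod 13).
For each evaluation point α_i, compute m(α_i) mod 13:
  α_1 = 4: Horner steps 7 → 3 → 11, so m(4) = 11.
  α_2 = 11: Horner steps 7 → 0 → 12, so m(11) = 12.
  α_3 = 6: Horner steps 7 → 4 → 10, so m(6) = 10.
  α_4 = 12: Horner steps 7 → 7 → 5, so m(12) = 5.
  α_5 = 10: Horner steps 7 → 6 → 7, so m(10) = 7.
  α_6 = 3: Horner steps 7 → 9 → 0, so m(3) = 0.
Codeword c = [11, 12, 10, 5, 7, 0] ∈ F_13^6.


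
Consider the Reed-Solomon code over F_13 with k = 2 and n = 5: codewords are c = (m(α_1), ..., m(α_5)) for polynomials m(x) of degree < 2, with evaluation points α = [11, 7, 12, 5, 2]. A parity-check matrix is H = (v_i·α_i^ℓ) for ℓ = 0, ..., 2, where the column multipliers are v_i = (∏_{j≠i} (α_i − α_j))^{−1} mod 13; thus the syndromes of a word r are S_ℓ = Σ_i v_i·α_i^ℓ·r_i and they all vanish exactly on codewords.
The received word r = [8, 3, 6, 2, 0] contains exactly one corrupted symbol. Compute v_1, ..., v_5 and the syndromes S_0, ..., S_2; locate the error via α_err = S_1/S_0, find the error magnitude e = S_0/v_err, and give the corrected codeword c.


S = (1, 5, 12), error at position 4, error magnitude e = 8, c = [8, 3, 6, 7, 0].

Step 1: column multipliers v_i = (∏_{j≠i}(α_i − α_j))^{−1} mod 13.
  i = 1 (α = 11): (11−7)(11−12)(11−5)(11−2) = 4·(−1)·6·9 = −216 ≡ 5, so v_1 = 5^{−1} = 8 (mod 13).
  i = 2 (α = 7): (7−11)(7−12)(7−5)(7−2) = (−4)·(−5)·2·5 = 200 ≡ 5, so v_2 = 5^{−1} = 8 (mod 13).
  i = 3 (α = 12): (12−11)(12−7)(12−5)(12−2) = 1·5·7·10 = 350 ≡ 12, so v_3 = 12^{−1} = 12 (mod 13).
  i = 4 (α = 5): (5−11)(5−7)(5−12)(5−2) = (−6)·(−2)·(−7)·3 = −252 ≡ 8, so v_4 = 8^{−1} = 5 (mod 13).
  i = 5 (α = 2): (2−11)(2−7)(2−12)(2−5) = (−9)·(−5)·(−10)·(−3) = 1350 ≡ 11, so v_5 = 11^{−1} = 6 (mod 13).
  v = [8, 8, 12, 5, 6].
Step 2: syndromes of r = [8, 3, 6, 2, 0] (all sums mod 13).
  S_0 = Σ v_i r_i = 8·8 + 8·3 + 12·6 + 5·2 + 6·0 = 170 ≡ 1.
  S_1 = Σ v_i α_i r_i = 8·11·8 + 8·7·3 + 12·12·6 + 5·5·2 + 6·2·0 = 1786 ≡ 5.
  α_i^2 mod 13 = [4, 10, 1, 12, 4].
  S_2 = Σ v_i α_i^2 r_i = 8·4·8 + 8·10·3 + 12·1·6 + 5·12·2 + 6·4·0 = 688 ≡ 12.
  S = (1, 5, 12) ≠ 0, so r is not a codeword (an error is present).
Step 3: locate the error. For a single error e at position i, S_ℓ = v_i·e·α_i^ℓ, so α_err = S_1/S_0.
  S_0^{−1} = 1^{−1} = 1 (mod 13), so α_err = 5·1 = 5 ≡ 5 = α_4. Error position i = 4.
  Consistency check: S_2/S_1 = 12·8 = 96 ≡ 5 = α_err ✓ (single-error assumption holds).
Step 4: error magnitude e = S_0/v_4 = S_0·∏_{j≠4}(α_4 − α_j) = 1·8 = 8 ≡ 8 (mod 13).
Step 5: correct position 4: c_4 = r_4 − e = 2 − 8 ≡ 7 (mod 13). Hence c = [8, 3, 6, 7, 0].
  Check: interpolating c through the α_i gives m(x) = 4 + 11·x (degree < 2) with m(α_i) = c_i for every i, so c is indeed a codeword.
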